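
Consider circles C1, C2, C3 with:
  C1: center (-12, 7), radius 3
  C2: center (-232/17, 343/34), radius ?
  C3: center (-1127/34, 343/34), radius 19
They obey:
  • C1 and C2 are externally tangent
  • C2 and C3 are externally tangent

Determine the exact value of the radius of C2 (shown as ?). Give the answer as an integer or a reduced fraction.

1. [ext C1·C2]  r_C2² + 6r_C2 − 13/4 = 0  ⇒  r_C2 = 1/2 (r>0 drops 1)
2. [ext C2·C3]  r_C2² + 38r_C2 − 77/4 = 0  ⇒  r_C2 = 1/2 (r>0 drops 1)

1/2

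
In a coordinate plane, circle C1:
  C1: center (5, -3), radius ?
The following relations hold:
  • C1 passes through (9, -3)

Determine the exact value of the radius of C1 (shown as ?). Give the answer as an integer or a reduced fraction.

4

1. [C1∋P]  r_C1² − 16 = 0  ⇒  r_C1 = 4 (r>0 drops 1)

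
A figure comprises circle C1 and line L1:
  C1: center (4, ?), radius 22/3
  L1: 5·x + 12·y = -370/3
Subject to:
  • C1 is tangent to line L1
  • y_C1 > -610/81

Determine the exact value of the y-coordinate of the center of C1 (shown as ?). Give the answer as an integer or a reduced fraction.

-4

1. [C1‖L1]  y_C1² + (215/9)y_C1 + 716/9 = 0  ⇒  y_C1 = -179/9 or -4
2. given y_C1 > -610/81: keep -4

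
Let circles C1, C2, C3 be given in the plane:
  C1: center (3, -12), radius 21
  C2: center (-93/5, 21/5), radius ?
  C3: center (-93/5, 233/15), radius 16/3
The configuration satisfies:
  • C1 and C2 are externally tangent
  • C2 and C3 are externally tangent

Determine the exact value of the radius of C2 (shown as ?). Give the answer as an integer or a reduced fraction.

1. [ext C1·C2]  r_C2² + 42r_C2 − 288 = 0  ⇒  r_C2 = 6 (r>0 drops 1)
2. [ext C2·C3]  r_C2² + (32/3)r_C2 − 100 = 0  ⇒  r_C2 = 6 (r>0 drops 1)

6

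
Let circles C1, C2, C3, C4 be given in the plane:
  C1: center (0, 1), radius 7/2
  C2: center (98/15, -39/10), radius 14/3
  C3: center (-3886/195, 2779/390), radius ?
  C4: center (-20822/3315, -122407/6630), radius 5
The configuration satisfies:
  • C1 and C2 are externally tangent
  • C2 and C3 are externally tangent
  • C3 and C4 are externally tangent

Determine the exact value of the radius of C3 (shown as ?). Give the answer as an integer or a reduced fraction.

1. [ext C2·C3]  r_C3² + (28/3)r_C3 − 800 = 0  ⇒  r_C3 = 24 (r>0 drops 1)
2. [ext C3·C4]  r_C3² + 10r_C3 − 816 = 0  ⇒  r_C3 = 24 (r>0 drops 1)

24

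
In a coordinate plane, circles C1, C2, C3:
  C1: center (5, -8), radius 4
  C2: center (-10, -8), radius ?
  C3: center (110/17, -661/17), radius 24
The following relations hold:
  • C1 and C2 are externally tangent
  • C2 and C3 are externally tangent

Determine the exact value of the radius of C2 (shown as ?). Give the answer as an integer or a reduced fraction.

11

1. [ext C1·C2]  r_C2² + 8r_C2 − 209 = 0  ⇒  r_C2 = 11 (r>0 drops 1)
2. [ext C2·C3]  r_C2² + 48r_C2 − 649 = 0  ⇒  r_C2 = 11 (r>0 drops 1)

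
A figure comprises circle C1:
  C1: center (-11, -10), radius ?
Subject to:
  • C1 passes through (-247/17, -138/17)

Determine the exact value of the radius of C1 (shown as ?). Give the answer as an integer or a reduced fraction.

1. [C1∋P]  r_C1² − 16 = 0  ⇒  r_C1 = 4 (r>0 drops 1)

4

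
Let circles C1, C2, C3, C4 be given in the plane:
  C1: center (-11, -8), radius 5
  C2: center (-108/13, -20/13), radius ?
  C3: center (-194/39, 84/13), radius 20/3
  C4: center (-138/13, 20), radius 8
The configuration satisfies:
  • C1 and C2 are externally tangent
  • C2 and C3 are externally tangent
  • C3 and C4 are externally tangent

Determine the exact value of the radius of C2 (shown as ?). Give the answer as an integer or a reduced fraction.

2

1. [ext C1·C2]  r_C2² + 10r_C2 − 24 = 0  ⇒  r_C2 = 2 (r>0 drops 1)
2. [ext C2·C3]  r_C2² + (40/3)r_C2 − 92/3 = 0  ⇒  r_C2 = 2 (r>0 drops 1)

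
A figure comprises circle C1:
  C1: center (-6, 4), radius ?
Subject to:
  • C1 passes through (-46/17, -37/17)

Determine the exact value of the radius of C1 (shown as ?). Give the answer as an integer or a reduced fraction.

7

1. [C1∋P]  r_C1² − 49 = 0  ⇒  r_C1 = 7 (r>0 drops 1)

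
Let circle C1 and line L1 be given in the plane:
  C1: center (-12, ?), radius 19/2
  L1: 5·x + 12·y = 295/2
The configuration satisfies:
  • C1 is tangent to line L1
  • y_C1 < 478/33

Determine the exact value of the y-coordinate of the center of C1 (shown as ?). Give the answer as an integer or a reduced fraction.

1. [C1‖L1]  y_C1² − (415/12)y_C1 + 2317/12 = 0  ⇒  y_C1 = 7 or 331/12
2. given y_C1 < 478/33: keep 7

7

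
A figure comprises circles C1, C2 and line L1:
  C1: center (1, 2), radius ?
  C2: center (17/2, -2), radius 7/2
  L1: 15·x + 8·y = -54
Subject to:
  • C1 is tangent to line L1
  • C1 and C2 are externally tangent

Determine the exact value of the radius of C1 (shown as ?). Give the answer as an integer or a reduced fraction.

5

1. [C1‖L1]  r_C1² − 25 = 0  ⇒  r_C1 = 5 (r>0 drops 1)
2. [ext C1·C2]  r_C1² + 7r_C1 − 60 = 0  ⇒  r_C1 = 5 (r>0 drops 1)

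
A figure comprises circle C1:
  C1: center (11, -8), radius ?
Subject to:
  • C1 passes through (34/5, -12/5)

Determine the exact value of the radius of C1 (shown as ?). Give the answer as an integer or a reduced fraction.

1. [C1∋P]  r_C1² − 49 = 0  ⇒  r_C1 = 7 (r>0 drops 1)

7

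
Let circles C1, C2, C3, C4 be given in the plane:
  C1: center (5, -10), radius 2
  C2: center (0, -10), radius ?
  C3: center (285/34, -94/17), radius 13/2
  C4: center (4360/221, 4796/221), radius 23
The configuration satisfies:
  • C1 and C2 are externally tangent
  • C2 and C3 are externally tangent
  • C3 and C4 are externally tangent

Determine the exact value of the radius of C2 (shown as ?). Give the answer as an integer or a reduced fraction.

1. [ext C1·C2]  r_C2² + 4r_C2 − 21 = 0  ⇒  r_C2 = 3 (r>0 drops 1)
2. [ext C2·C3]  r_C2² + 13r_C2 − 48 = 0  ⇒  r_C2 = 3 (r>0 drops 1)

3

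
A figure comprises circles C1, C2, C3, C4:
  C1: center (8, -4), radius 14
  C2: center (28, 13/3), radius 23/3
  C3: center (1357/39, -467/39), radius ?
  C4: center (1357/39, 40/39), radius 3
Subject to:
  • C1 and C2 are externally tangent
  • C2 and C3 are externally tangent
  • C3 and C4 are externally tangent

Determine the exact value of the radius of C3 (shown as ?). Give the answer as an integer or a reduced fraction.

1. [ext C2·C3]  r_C3² + (46/3)r_C3 − 760/3 = 0  ⇒  r_C3 = 10 (r>0 drops 1)
2. [ext C3·C4]  r_C3² + 6r_C3 − 160 = 0  ⇒  r_C3 = 10 (r>0 drops 1)

10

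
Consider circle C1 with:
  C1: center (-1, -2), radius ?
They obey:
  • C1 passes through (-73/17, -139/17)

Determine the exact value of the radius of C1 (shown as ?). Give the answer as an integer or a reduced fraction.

1. [C1∋P]  r_C1² − 49 = 0  ⇒  r_C1 = 7 (r>0 drops 1)

7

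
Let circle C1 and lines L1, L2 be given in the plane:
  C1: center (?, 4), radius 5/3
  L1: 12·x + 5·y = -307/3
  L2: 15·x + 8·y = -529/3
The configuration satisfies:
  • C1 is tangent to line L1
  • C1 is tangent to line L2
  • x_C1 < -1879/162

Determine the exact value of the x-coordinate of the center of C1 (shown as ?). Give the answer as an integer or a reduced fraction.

-12

1. [C1‖L1]  x_C1² + (367/18)x_C1 + 302/3 = 0  ⇒  x_C1 = -12 or -151/18
2. [C1‖L2]  x_C1² + (250/9)x_C1 + 568/3 = 0  ⇒  x_C1 = -142/9 or -12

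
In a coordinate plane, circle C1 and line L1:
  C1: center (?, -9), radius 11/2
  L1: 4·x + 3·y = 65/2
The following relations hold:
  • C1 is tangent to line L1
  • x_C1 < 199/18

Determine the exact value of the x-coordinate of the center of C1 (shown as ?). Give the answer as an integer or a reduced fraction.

8

1. [C1‖L1]  x_C1² − (119/4)x_C1 + 174 = 0  ⇒  x_C1 = 8 or 87/4
2. given x_C1 < 199/18: keep 8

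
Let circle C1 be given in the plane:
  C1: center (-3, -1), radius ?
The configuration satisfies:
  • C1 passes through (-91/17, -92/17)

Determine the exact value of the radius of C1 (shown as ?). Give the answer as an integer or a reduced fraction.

1. [C1∋P]  r_C1² − 25 = 0  ⇒  r_C1 = 5 (r>0 drops 1)

5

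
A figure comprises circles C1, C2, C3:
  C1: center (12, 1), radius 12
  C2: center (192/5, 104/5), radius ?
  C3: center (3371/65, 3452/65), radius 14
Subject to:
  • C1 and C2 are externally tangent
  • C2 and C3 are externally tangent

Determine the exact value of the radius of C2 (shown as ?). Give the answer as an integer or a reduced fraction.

1. [ext C1·C2]  r_C2² + 24r_C2 − 945 = 0  ⇒  r_C2 = 21 (r>0 drops 1)
2. [ext C2·C3]  r_C2² + 28r_C2 − 1029 = 0  ⇒  r_C2 = 21 (r>0 drops 1)

21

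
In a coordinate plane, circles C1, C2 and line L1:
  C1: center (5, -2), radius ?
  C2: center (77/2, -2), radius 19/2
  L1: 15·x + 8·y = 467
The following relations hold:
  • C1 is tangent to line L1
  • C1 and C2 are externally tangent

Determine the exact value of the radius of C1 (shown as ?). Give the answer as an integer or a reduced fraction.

1. [C1‖L1]  r_C1² − 576 = 0  ⇒  r_C1 = 24 (r>0 drops 1)
2. [ext C1·C2]  r_C1² + 19r_C1 − 1032 = 0  ⇒  r_C1 = 24 (r>0 drops 1)

24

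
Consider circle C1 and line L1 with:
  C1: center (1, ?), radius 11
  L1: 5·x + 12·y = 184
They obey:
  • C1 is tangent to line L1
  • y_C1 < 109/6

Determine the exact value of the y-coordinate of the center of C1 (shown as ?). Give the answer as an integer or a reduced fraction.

1. [C1‖L1]  y_C1² − (179/6)y_C1 + 161/2 = 0  ⇒  y_C1 = 3 or 161/6
2. given y_C1 < 109/6: keep 3

3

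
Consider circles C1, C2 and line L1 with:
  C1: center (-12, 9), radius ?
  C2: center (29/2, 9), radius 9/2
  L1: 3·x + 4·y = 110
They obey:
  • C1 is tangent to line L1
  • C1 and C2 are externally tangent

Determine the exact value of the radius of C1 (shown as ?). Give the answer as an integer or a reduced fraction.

22

1. [C1‖L1]  r_C1² − 484 = 0  ⇒  r_C1 = 22 (r>0 drops 1)
2. [ext C1·C2]  r_C1² + 9r_C1 − 682 = 0  ⇒  r_C1 = 22 (r>0 drops 1)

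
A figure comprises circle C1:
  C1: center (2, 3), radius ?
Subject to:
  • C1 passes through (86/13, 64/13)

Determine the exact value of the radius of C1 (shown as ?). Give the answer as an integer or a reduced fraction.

1. [C1∋P]  r_C1² − 25 = 0  ⇒  r_C1 = 5 (r>0 drops 1)

5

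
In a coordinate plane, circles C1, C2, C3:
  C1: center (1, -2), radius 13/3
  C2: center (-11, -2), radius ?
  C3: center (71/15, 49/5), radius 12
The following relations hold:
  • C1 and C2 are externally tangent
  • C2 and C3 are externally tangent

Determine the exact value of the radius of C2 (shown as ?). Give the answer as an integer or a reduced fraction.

1. [ext C1·C2]  r_C2² + (26/3)r_C2 − 1127/9 = 0  ⇒  r_C2 = 23/3 (r>0 drops 1)
2. [ext C2·C3]  r_C2² + 24r_C2 − 2185/9 = 0  ⇒  r_C2 = 23/3 (r>0 drops 1)

23/3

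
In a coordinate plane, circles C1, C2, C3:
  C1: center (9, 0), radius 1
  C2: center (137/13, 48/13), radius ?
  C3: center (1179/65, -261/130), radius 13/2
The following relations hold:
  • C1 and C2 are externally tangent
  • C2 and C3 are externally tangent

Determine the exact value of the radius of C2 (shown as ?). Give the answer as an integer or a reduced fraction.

3

1. [ext C1·C2]  r_C2² + 2r_C2 − 15 = 0  ⇒  r_C2 = 3 (r>0 drops 1)
2. [ext C2·C3]  r_C2² + 13r_C2 − 48 = 0  ⇒  r_C2 = 3 (r>0 drops 1)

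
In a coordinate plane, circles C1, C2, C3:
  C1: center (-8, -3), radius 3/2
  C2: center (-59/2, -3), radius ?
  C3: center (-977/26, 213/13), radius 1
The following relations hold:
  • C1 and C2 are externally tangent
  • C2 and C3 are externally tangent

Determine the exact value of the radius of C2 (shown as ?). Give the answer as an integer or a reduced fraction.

20

1. [ext C1·C2]  r_C2² + 3r_C2 − 460 = 0  ⇒  r_C2 = 20 (r>0 drops 1)
2. [ext C2·C3]  r_C2² + 2r_C2 − 440 = 0  ⇒  r_C2 = 20 (r>0 drops 1)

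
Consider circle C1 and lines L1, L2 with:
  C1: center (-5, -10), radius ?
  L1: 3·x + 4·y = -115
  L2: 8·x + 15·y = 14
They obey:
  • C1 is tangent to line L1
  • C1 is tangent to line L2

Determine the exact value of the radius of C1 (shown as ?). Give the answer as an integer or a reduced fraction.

12

1. [C1‖L1]  r_C1² − 144 = 0  ⇒  r_C1 = 12 (r>0 drops 1)
2. [C1‖L2]  r_C1² − 144 = 0  ⇒  r_C1 = 12 (r>0 drops 1)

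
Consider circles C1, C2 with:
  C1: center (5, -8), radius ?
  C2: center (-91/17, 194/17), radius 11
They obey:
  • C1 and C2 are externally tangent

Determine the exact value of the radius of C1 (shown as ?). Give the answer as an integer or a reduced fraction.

1. [ext C1·C2]  r_C1² + 22r_C1 − 363 = 0  ⇒  r_C1 = 11 (r>0 drops 1)

11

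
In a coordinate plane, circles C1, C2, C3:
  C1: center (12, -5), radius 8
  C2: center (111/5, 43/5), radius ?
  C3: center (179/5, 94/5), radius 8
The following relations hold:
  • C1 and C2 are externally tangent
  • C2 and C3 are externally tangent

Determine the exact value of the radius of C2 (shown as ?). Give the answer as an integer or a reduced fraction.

1. [ext C1·C2]  r_C2² + 16r_C2 − 225 = 0  ⇒  r_C2 = 9 (r>0 drops 1)
2. [ext C2·C3]  r_C2² + 16r_C2 − 225 = 0  ⇒  r_C2 = 9 (r>0 drops 1)

9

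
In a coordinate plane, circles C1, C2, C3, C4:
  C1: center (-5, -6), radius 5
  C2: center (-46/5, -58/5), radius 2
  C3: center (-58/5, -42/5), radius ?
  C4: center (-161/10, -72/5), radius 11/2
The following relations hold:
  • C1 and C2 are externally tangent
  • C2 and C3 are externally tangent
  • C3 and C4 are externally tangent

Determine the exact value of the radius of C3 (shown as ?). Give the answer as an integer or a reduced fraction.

1. [ext C2·C3]  r_C3² + 4r_C3 − 12 = 0  ⇒  r_C3 = 2 (r>0 drops 1)
2. [ext C3·C4]  r_C3² + 11r_C3 − 26 = 0  ⇒  r_C3 = 2 (r>0 drops 1)

2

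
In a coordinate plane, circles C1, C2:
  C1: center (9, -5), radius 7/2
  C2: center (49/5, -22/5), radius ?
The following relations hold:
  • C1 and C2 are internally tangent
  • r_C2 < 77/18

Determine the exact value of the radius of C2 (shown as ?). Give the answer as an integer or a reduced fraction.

1. [int C1,C2]  r_C2² − 7r_C2 + 45/4 = 0  ⇒  r_C2 = 5/2 or 9/2
2. given r_C2 < 77/18: keep 5/2

5/2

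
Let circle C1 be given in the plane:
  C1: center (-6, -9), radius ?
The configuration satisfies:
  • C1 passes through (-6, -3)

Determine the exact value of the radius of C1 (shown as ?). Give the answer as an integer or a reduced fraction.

1. [C1∋P]  r_C1² − 36 = 0  ⇒  r_C1 = 6 (r>0 drops 1)

6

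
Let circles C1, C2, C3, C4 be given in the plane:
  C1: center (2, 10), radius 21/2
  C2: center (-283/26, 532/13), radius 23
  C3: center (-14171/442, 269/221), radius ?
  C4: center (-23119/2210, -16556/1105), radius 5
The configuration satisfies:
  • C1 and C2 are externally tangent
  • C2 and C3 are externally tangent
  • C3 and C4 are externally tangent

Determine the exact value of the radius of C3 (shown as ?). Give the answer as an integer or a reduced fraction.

22

1. [ext C2·C3]  r_C3² + 46r_C3 − 1496 = 0  ⇒  r_C3 = 22 (r>0 drops 1)
2. [ext C3·C4]  r_C3² + 10r_C3 − 704 = 0  ⇒  r_C3 = 22 (r>0 drops 1)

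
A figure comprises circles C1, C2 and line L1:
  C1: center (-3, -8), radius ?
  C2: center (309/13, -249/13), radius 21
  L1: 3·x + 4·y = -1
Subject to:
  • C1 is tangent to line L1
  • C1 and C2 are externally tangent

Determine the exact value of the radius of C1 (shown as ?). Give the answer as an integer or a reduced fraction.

8

1. [C1‖L1]  r_C1² − 64 = 0  ⇒  r_C1 = 8 (r>0 drops 1)
2. [ext C1·C2]  r_C1² + 42r_C1 − 400 = 0  ⇒  r_C1 = 8 (r>0 drops 1)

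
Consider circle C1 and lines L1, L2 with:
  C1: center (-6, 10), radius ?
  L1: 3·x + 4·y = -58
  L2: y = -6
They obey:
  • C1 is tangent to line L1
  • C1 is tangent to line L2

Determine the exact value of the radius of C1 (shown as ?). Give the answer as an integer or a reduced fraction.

16

1. [C1‖L1]  r_C1² − 256 = 0  ⇒  r_C1 = 16 (r>0 drops 1)
2. [C1‖L2]  r_C1² − 256 = 0  ⇒  r_C1 = 16 (r>0 drops 1)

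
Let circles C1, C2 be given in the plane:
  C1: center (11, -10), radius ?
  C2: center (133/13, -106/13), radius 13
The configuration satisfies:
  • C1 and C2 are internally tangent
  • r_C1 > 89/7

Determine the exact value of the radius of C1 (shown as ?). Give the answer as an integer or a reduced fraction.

15

1. [int C1,C2]  r_C1² − 26r_C1 + 165 = 0  ⇒  r_C1 = 11 or 15
2. given r_C1 > 89/7: keep 15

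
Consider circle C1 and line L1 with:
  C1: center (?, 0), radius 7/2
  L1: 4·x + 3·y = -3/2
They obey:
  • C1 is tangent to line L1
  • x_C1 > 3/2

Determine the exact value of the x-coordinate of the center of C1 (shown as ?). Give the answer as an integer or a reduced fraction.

4

1. [C1‖L1]  x_C1² + (3/4)x_C1 − 19 = 0  ⇒  x_C1 = -19/4 or 4
2. given x_C1 > 3/2: keep 4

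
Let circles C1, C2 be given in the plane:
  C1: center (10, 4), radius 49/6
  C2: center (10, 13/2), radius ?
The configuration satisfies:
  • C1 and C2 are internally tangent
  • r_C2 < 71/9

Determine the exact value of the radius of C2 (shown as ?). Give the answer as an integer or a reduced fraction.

17/3

1. [int C1,C2]  r_C2² − (49/3)r_C2 + 544/9 = 0  ⇒  r_C2 = 17/3 or 32/3
2. given r_C2 < 71/9: keep 17/3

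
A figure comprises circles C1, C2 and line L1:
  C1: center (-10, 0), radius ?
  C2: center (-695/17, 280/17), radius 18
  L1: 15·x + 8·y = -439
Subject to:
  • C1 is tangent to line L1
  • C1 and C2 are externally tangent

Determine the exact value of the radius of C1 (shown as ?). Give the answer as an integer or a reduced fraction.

17

1. [C1‖L1]  r_C1² − 289 = 0  ⇒  r_C1 = 17 (r>0 drops 1)
2. [ext C1·C2]  r_C1² + 36r_C1 − 901 = 0  ⇒  r_C1 = 17 (r>0 drops 1)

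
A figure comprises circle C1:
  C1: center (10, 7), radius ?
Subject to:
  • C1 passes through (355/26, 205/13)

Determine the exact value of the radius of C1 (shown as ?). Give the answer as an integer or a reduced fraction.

19/2

1. [C1∋P]  r_C1² − 361/4 = 0  ⇒  r_C1 = 19/2 (r>0 drops 1)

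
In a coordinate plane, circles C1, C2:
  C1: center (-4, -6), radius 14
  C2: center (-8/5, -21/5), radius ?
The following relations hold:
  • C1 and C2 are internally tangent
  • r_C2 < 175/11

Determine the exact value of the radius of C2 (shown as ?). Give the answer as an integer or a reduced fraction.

1. [int C1,C2]  r_C2² − 28r_C2 + 187 = 0  ⇒  r_C2 = 11 or 17
2. given r_C2 < 175/11: keep 11

11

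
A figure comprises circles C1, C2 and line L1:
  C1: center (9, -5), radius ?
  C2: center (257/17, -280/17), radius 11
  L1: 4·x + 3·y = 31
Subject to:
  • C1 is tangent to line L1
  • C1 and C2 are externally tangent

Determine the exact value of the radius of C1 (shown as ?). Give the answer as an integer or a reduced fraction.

1. [C1‖L1]  r_C1² − 4 = 0  ⇒  r_C1 = 2 (r>0 drops 1)
2. [ext C1·C2]  r_C1² + 22r_C1 − 48 = 0  ⇒  r_C1 = 2 (r>0 drops 1)

2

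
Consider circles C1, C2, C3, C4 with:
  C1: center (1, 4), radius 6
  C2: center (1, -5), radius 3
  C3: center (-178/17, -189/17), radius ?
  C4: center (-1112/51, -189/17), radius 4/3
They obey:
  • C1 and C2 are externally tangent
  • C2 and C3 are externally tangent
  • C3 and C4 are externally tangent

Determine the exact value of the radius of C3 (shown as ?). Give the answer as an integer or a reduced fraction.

10

1. [ext C2·C3]  r_C3² + 6r_C3 − 160 = 0  ⇒  r_C3 = 10 (r>0 drops 1)
2. [ext C3·C4]  r_C3² + (8/3)r_C3 − 380/3 = 0  ⇒  r_C3 = 10 (r>0 drops 1)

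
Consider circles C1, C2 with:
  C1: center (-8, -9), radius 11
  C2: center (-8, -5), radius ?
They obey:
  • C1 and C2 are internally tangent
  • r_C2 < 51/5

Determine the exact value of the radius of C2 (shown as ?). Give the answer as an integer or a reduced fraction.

7

1. [int C1,C2]  r_C2² − 22r_C2 + 105 = 0  ⇒  r_C2 = 7 or 15
2. given r_C2 < 51/5: keep 7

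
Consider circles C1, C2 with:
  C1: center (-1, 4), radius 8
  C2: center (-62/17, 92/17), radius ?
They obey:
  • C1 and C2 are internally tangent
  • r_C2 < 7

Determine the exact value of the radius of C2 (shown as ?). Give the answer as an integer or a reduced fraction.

1. [int C1,C2]  r_C2² − 16r_C2 + 55 = 0  ⇒  r_C2 = 5 or 11
2. given r_C2 < 7: keep 5

5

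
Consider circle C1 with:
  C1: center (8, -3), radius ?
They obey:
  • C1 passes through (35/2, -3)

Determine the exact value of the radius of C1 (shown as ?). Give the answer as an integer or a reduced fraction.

1. [C1∋P]  r_C1² − 361/4 = 0  ⇒  r_C1 = 19/2 (r>0 drops 1)

19/2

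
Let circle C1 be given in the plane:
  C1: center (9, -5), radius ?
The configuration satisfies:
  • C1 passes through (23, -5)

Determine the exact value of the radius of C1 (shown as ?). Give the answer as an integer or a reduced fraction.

14

1. [C1∋P]  r_C1² − 196 = 0  ⇒  r_C1 = 14 (r>0 drops 1)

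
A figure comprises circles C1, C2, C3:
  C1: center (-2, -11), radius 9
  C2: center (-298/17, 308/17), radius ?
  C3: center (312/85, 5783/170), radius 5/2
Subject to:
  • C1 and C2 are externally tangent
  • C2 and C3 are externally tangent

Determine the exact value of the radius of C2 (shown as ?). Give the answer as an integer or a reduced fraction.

24

1. [ext C1·C2]  r_C2² + 18r_C2 − 1008 = 0  ⇒  r_C2 = 24 (r>0 drops 1)
2. [ext C2·C3]  r_C2² + 5r_C2 − 696 = 0  ⇒  r_C2 = 24 (r>0 drops 1)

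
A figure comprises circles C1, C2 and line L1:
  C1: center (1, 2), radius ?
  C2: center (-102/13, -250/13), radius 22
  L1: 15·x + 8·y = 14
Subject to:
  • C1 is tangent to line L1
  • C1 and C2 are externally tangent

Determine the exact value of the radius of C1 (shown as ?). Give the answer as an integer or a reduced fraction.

1

1. [C1‖L1]  r_C1² − 1 = 0  ⇒  r_C1 = 1 (r>0 drops 1)
2. [ext C1·C2]  r_C1² + 44r_C1 − 45 = 0  ⇒  r_C1 = 1 (r>0 drops 1)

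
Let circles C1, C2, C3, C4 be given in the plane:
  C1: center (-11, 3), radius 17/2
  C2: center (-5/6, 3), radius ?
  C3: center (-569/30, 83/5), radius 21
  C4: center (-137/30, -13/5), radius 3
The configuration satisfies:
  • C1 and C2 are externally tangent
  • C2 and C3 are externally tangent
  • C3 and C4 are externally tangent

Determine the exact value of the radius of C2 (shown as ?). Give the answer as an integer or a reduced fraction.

1. [ext C1·C2]  r_C2² + 17r_C2 − 280/9 = 0  ⇒  r_C2 = 5/3 (r>0 drops 1)
2. [ext C2·C3]  r_C2² + 42r_C2 − 655/9 = 0  ⇒  r_C2 = 5/3 (r>0 drops 1)

5/3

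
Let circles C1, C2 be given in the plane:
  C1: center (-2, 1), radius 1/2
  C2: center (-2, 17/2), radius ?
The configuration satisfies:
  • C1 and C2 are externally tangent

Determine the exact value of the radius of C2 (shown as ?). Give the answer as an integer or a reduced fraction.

1. [ext C1·C2]  r_C2² + 1r_C2 − 56 = 0  ⇒  r_C2 = 7 (r>0 drops 1)

7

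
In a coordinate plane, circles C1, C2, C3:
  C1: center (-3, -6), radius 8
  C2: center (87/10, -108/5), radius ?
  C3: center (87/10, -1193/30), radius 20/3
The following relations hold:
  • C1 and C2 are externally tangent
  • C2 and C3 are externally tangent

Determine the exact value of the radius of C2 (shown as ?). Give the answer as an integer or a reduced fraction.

23/2

1. [ext C1·C2]  r_C2² + 16r_C2 − 1265/4 = 0  ⇒  r_C2 = 23/2 (r>0 drops 1)
2. [ext C2·C3]  r_C2² + (40/3)r_C2 − 3427/12 = 0  ⇒  r_C2 = 23/2 (r>0 drops 1)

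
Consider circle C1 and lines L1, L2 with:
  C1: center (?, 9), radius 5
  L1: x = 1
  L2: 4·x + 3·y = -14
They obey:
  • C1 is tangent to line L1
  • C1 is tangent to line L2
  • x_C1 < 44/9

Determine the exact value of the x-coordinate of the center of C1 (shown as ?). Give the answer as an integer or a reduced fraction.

-4

1. [C1‖L1]  x_C1² − 2x_C1 − 24 = 0  ⇒  x_C1 = -4 or 6
2. [C1‖L2]  x_C1² + (41/2)x_C1 + 66 = 0  ⇒  x_C1 = -33/2 or -4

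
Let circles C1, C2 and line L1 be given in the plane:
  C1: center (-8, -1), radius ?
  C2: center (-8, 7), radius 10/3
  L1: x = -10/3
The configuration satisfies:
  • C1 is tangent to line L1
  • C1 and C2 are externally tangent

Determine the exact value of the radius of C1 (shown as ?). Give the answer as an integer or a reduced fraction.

14/3

1. [C1‖L1]  r_C1² − 196/9 = 0  ⇒  r_C1 = 14/3 (r>0 drops 1)
2. [ext C1·C2]  r_C1² + (20/3)r_C1 − 476/9 = 0  ⇒  r_C1 = 14/3 (r>0 drops 1)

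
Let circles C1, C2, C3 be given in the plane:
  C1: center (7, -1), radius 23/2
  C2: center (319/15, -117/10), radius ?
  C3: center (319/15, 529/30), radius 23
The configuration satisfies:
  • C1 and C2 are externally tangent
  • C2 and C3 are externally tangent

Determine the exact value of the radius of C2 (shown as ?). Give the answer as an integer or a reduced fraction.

19/3

1. [ext C1·C2]  r_C2² + 23r_C2 − 1672/9 = 0  ⇒  r_C2 = 19/3 (r>0 drops 1)
2. [ext C2·C3]  r_C2² + 46r_C2 − 2983/9 = 0  ⇒  r_C2 = 19/3 (r>0 drops 1)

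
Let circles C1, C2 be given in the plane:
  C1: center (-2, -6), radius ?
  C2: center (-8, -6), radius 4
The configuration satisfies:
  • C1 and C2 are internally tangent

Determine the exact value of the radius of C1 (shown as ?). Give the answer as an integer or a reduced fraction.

1. [int C1,C2]  r_C1² − 8r_C1 − 20 = 0  ⇒  r_C1 = 10 (r>0 drops 1)

10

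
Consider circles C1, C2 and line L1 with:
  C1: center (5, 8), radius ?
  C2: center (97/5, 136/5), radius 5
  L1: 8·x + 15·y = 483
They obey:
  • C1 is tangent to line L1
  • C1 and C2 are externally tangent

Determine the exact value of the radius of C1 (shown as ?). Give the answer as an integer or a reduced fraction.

1. [C1‖L1]  r_C1² − 361 = 0  ⇒  r_C1 = 19 (r>0 drops 1)
2. [ext C1·C2]  r_C1² + 10r_C1 − 551 = 0  ⇒  r_C1 = 19 (r>0 drops 1)

19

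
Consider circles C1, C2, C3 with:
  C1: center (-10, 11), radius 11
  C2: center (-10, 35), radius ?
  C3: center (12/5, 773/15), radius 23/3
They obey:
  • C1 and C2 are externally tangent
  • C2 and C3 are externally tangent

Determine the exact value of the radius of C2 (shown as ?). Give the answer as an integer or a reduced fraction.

1. [ext C1·C2]  r_C2² + 22r_C2 − 455 = 0  ⇒  r_C2 = 13 (r>0 drops 1)
2. [ext C2·C3]  r_C2² + (46/3)r_C2 − 1105/3 = 0  ⇒  r_C2 = 13 (r>0 drops 1)

13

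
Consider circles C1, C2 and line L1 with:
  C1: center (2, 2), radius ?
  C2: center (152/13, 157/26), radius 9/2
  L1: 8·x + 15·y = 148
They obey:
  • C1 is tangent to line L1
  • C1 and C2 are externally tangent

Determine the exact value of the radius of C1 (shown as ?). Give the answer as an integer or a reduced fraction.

6

1. [C1‖L1]  r_C1² − 36 = 0  ⇒  r_C1 = 6 (r>0 drops 1)
2. [ext C1·C2]  r_C1² + 9r_C1 − 90 = 0  ⇒  r_C1 = 6 (r>0 drops 1)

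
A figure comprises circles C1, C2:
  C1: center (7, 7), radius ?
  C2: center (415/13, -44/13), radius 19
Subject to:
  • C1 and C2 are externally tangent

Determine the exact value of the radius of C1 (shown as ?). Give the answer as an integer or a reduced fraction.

8

1. [ext C1·C2]  r_C1² + 38r_C1 − 368 = 0  ⇒  r_C1 = 8 (r>0 drops 1)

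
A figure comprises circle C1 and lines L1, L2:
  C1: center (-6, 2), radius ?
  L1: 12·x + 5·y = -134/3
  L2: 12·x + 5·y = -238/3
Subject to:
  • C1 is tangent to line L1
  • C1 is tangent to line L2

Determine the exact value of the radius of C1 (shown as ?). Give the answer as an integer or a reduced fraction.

1. [C1‖L1]  r_C1² − 16/9 = 0  ⇒  r_C1 = 4/3 (r>0 drops 1)
2. [C1‖L2]  r_C1² − 16/9 = 0  ⇒  r_C1 = 4/3 (r>0 drops 1)

4/3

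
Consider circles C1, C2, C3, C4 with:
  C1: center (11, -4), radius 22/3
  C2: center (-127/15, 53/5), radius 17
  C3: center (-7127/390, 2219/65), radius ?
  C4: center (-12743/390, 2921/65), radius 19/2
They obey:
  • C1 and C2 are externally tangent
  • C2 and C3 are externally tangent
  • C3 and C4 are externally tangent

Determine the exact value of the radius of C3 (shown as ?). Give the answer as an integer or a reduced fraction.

1. [ext C2·C3]  r_C3² + 34r_C3 − 1445/4 = 0  ⇒  r_C3 = 17/2 (r>0 drops 1)
2. [ext C3·C4]  r_C3² + 19r_C3 − 935/4 = 0  ⇒  r_C3 = 17/2 (r>0 drops 1)

17/2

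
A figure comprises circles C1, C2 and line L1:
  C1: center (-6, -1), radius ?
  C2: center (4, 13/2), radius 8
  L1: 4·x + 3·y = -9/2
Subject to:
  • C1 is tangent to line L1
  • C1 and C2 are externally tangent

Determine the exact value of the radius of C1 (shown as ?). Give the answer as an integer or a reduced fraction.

9/2

1. [C1‖L1]  r_C1² − 81/4 = 0  ⇒  r_C1 = 9/2 (r>0 drops 1)
2. [ext C1·C2]  r_C1² + 16r_C1 − 369/4 = 0  ⇒  r_C1 = 9/2 (r>0 drops 1)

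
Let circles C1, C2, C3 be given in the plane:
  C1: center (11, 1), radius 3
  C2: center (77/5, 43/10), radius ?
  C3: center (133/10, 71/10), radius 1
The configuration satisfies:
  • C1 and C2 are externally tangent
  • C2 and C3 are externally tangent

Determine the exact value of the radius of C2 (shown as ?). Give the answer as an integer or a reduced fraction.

5/2

1. [ext C1·C2]  r_C2² + 6r_C2 − 85/4 = 0  ⇒  r_C2 = 5/2 (r>0 drops 1)
2. [ext C2·C3]  r_C2² + 2r_C2 − 45/4 = 0  ⇒  r_C2 = 5/2 (r>0 drops 1)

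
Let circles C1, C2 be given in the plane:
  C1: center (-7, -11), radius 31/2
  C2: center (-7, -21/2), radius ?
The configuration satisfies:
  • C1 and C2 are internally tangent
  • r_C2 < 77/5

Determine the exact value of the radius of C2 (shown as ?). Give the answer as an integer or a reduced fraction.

15

1. [int C1,C2]  r_C2² − 31r_C2 + 240 = 0  ⇒  r_C2 = 15 or 16
2. given r_C2 < 77/5: keep 15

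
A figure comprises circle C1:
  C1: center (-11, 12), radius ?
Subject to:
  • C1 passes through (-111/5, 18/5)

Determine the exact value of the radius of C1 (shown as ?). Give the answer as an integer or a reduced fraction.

14

1. [C1∋P]  r_C1² − 196 = 0  ⇒  r_C1 = 14 (r>0 drops 1)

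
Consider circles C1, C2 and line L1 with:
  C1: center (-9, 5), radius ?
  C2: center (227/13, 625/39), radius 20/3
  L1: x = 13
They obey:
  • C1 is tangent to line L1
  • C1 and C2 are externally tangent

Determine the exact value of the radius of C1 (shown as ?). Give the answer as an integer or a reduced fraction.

22

1. [C1‖L1]  r_C1² − 484 = 0  ⇒  r_C1 = 22 (r>0 drops 1)
2. [ext C1·C2]  r_C1² + (40/3)r_C1 − 2332/3 = 0  ⇒  r_C1 = 22 (r>0 drops 1)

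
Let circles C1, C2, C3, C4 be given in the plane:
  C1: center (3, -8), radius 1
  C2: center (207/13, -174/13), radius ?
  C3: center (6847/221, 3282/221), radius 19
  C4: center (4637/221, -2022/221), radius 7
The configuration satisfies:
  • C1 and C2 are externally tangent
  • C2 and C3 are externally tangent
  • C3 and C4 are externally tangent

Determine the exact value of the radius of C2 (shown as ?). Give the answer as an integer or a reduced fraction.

1. [ext C1·C2]  r_C2² + 2r_C2 − 195 = 0  ⇒  r_C2 = 13 (r>0 drops 1)
2. [ext C2·C3]  r_C2² + 38r_C2 − 663 = 0  ⇒  r_C2 = 13 (r>0 drops 1)

13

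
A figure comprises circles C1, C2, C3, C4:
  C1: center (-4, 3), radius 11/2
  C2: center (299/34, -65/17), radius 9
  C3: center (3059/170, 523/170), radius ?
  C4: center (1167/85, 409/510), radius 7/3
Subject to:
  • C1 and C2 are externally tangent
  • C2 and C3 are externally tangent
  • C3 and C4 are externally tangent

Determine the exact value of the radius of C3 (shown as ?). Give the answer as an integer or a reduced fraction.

1. [ext C2·C3]  r_C3² + 18r_C3 − 205/4 = 0  ⇒  r_C3 = 5/2 (r>0 drops 1)
2. [ext C3·C4]  r_C3² + (14/3)r_C3 − 215/12 = 0  ⇒  r_C3 = 5/2 (r>0 drops 1)

5/2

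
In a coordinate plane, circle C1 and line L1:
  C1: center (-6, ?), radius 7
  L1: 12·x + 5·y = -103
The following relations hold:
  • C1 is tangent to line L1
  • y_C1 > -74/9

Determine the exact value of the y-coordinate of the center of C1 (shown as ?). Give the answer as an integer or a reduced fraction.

12

1. [C1‖L1]  y_C1² + (62/5)y_C1 − 1464/5 = 0  ⇒  y_C1 = -122/5 or 12
2. given y_C1 > -74/9: keep 12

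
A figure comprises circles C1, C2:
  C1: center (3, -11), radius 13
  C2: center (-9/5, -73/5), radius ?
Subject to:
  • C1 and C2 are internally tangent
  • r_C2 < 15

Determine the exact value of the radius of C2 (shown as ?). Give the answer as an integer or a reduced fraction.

7

1. [int C1,C2]  r_C2² − 26r_C2 + 133 = 0  ⇒  r_C2 = 7 or 19
2. given r_C2 < 15: keep 7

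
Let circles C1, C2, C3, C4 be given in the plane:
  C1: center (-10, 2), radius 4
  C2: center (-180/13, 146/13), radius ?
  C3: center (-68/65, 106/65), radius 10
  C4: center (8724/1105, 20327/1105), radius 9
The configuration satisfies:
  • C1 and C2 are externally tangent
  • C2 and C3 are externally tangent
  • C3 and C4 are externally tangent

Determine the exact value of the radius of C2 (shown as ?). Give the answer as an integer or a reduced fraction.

1. [ext C1·C2]  r_C2² + 8r_C2 − 84 = 0  ⇒  r_C2 = 6 (r>0 drops 1)
2. [ext C2·C3]  r_C2² + 20r_C2 − 156 = 0  ⇒  r_C2 = 6 (r>0 drops 1)

6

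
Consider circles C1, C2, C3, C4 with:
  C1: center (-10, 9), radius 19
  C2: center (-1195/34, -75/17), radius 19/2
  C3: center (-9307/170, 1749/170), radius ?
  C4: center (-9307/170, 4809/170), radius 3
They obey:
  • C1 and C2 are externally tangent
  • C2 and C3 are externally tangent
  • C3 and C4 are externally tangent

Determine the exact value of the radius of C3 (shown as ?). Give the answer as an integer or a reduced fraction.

15

1. [ext C2·C3]  r_C3² + 19r_C3 − 510 = 0  ⇒  r_C3 = 15 (r>0 drops 1)
2. [ext C3·C4]  r_C3² + 6r_C3 − 315 = 0  ⇒  r_C3 = 15 (r>0 drops 1)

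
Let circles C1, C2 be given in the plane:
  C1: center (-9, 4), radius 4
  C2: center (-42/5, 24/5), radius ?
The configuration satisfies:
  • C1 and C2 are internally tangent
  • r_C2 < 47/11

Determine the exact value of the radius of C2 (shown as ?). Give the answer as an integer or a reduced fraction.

1. [int C1,C2]  r_C2² − 8r_C2 + 15 = 0  ⇒  r_C2 = 3 or 5
2. given r_C2 < 47/11: keep 3

3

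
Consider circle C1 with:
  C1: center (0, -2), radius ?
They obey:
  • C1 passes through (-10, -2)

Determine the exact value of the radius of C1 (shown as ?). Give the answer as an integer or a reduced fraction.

1. [C1∋P]  r_C1² − 100 = 0  ⇒  r_C1 = 10 (r>0 drops 1)

10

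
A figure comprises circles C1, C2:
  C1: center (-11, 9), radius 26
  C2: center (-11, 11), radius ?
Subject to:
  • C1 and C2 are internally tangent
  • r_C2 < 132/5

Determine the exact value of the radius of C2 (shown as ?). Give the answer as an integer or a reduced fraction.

24

1. [int C1,C2]  r_C2² − 52r_C2 + 672 = 0  ⇒  r_C2 = 24 or 28
2. given r_C2 < 132/5: keep 24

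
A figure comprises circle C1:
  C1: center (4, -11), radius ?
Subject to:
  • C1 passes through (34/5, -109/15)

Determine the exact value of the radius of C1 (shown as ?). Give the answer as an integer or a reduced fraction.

1. [C1∋P]  r_C1² − 196/9 = 0  ⇒  r_C1 = 14/3 (r>0 drops 1)

14/3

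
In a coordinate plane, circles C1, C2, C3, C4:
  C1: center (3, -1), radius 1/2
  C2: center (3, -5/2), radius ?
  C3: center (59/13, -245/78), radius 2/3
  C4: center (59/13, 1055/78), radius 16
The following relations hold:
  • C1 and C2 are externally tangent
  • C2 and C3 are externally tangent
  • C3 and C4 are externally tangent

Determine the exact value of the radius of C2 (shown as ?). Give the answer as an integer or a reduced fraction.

1. [ext C1·C2]  r_C2² + 1r_C2 − 2 = 0  ⇒  r_C2 = 1 (r>0 drops 1)
2. [ext C2·C3]  r_C2² + (4/3)r_C2 − 7/3 = 0  ⇒  r_C2 = 1 (r>0 drops 1)

1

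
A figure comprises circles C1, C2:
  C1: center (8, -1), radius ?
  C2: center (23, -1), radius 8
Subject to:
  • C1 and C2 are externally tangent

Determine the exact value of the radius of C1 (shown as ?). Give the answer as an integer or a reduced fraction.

1. [ext C1·C2]  r_C1² + 16r_C1 − 161 = 0  ⇒  r_C1 = 7 (r>0 drops 1)

7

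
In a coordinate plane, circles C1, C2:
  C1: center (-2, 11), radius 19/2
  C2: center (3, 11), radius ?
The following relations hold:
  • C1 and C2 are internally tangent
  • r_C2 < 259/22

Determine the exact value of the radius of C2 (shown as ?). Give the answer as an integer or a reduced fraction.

1. [int C1,C2]  r_C2² − 19r_C2 + 261/4 = 0  ⇒  r_C2 = 9/2 or 29/2
2. given r_C2 < 259/22: keep 9/2

9/2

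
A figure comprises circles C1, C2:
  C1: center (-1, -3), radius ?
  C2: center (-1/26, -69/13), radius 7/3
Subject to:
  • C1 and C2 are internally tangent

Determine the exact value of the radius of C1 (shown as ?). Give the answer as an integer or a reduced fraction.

1. [int C1,C2]  r_C1² − (14/3)r_C1 − 29/36 = 0  ⇒  r_C1 = 29/6 (r>0 drops 1)

29/6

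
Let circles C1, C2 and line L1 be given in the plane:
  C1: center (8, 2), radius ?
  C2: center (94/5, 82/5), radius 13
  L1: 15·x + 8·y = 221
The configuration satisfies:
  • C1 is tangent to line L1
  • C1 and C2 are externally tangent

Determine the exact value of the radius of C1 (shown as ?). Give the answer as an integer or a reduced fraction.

1. [C1‖L1]  r_C1² − 25 = 0  ⇒  r_C1 = 5 (r>0 drops 1)
2. [ext C1·C2]  r_C1² + 26r_C1 − 155 = 0  ⇒  r_C1 = 5 (r>0 drops 1)

5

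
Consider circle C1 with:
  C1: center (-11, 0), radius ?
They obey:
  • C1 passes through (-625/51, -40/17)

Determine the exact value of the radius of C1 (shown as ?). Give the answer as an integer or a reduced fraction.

1. [C1∋P]  r_C1² − 64/9 = 0  ⇒  r_C1 = 8/3 (r>0 drops 1)

8/3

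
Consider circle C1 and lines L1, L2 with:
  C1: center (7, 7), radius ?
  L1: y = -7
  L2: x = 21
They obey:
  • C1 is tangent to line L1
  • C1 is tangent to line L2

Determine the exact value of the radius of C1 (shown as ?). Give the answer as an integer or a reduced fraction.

1. [C1‖L1]  r_C1² − 196 = 0  ⇒  r_C1 = 14 (r>0 drops 1)
2. [C1‖L2]  r_C1² − 196 = 0  ⇒  r_C1 = 14 (r>0 drops 1)

14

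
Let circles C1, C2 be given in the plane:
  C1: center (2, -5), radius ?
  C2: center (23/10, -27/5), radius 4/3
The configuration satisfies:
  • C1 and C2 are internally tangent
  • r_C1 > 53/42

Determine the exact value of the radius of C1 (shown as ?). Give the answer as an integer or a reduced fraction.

1. [int C1,C2]  r_C1² − (8/3)r_C1 + 55/36 = 0  ⇒  r_C1 = 5/6 or 11/6
2. given r_C1 > 53/42: keep 11/6

11/6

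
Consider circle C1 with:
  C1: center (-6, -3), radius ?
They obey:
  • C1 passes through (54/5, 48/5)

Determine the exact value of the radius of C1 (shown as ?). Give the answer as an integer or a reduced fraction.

21

1. [C1∋P]  r_C1² − 441 = 0  ⇒  r_C1 = 21 (r>0 drops 1)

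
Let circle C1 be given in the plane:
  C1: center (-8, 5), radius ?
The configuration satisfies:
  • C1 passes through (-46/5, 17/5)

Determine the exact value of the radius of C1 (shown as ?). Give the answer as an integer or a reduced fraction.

2

1. [C1∋P]  r_C1² − 4 = 0  ⇒  r_C1 = 2 (r>0 drops 1)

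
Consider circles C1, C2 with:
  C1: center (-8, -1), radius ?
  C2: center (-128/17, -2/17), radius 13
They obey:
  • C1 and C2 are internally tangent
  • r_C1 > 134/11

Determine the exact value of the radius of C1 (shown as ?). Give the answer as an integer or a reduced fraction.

1. [int C1,C2]  r_C1² − 26r_C1 + 168 = 0  ⇒  r_C1 = 12 or 14
2. given r_C1 > 134/11: keep 14

14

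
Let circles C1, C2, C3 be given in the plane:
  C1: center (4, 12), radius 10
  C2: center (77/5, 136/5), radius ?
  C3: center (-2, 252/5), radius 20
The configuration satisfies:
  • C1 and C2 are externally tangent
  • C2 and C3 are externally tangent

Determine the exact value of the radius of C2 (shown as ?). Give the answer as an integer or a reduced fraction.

9

1. [ext C1·C2]  r_C2² + 20r_C2 − 261 = 0  ⇒  r_C2 = 9 (r>0 drops 1)
2. [ext C2·C3]  r_C2² + 40r_C2 − 441 = 0  ⇒  r_C2 = 9 (r>0 drops 1)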